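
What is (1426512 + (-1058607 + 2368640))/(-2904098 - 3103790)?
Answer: -2736545/6007888 ≈ -0.45549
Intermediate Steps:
(1426512 + (-1058607 + 2368640))/(-2904098 - 3103790) = (1426512 + 1310033)/(-6007888) = 2736545*(-1/6007888) = -2736545/6007888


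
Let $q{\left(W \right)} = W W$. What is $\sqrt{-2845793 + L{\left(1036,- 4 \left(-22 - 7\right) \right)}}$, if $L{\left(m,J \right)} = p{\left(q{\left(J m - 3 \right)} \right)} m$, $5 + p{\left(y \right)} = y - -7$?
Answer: $\sqrt{14961442882723} \approx 3.868 \cdot 10^{6}$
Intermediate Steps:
$q{\left(W \right)} = W^{2}$
$p{\left(y \right)} = 2 + y$ ($p{\left(y \right)} = -5 + \left(y - -7\right) = -5 + \left(y + 7\right) = -5 + \left(7 + y\right) = 2 + y$)
$L{\left(m,J \right)} = m \left(2 + \left(-3 + J m\right)^{2}\right)$ ($L{\left(m,J \right)} = \left(2 + \left(J m - 3\right)^{2}\right) m = \left(2 + \left(-3 + J m\right)^{2}\right) m = m \left(2 + \left(-3 + J m\right)^{2}\right)$)
$\sqrt{-2845793 + L{\left(1036,- 4 \left(-22 - 7\right) \right)}} = \sqrt{-2845793 + 1036 \left(2 + \left(-3 + - 4 \left(-22 - 7\right) 1036\right)^{2}\right)} = \sqrt{-2845793 + 1036 \left(2 + \left(-3 + \left(-4\right) \left(-29\right) 1036\right)^{2}\right)} = \sqrt{-2845793 + 1036 \left(2 + \left(-3 + 116 \cdot 1036\right)^{2}\right)} = \sqrt{-2845793 + 1036 \left(2 + \left(-3 + 120176\right)^{2}\right)} = \sqrt{-2845793 + 1036 \left(2 + 120173^{2}\right)} = \sqrt{-2845793 + 1036 \left(2 + 14441549929\right)} = \sqrt{-2845793 + 1036 \cdot 14441549931} = \sqrt{-2845793 + 14961445728516} = \sqrt{14961442882723}$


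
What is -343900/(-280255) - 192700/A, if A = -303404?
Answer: 7917288705/4251524401 ≈ 1.8622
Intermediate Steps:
-343900/(-280255) - 192700/A = -343900/(-280255) - 192700/(-303404) = -343900*(-1/280255) - 192700*(-1/303404) = 68780/56051 + 48175/75851 = 7917288705/4251524401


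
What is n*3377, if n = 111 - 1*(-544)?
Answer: 2211935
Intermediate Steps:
n = 655 (n = 111 + 544 = 655)
n*3377 = 655*3377 = 2211935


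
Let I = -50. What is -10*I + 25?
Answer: 525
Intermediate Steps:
-10*I + 25 = -10*(-50) + 25 = 500 + 25 = 525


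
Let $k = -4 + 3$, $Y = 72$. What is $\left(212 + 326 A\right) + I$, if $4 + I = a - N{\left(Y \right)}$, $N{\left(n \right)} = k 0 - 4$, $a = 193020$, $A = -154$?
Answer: $143028$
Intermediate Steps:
$k = -1$
$N{\left(n \right)} = -4$ ($N{\left(n \right)} = \left(-1\right) 0 - 4 = 0 - 4 = -4$)
$I = 193020$ ($I = -4 + \left(193020 - -4\right) = -4 + \left(193020 + 4\right) = -4 + 193024 = 193020$)
$\left(212 + 326 A\right) + I = \left(212 + 326 \left(-154\right)\right) + 193020 = \left(212 - 50204\right) + 193020 = -49992 + 193020 = 143028$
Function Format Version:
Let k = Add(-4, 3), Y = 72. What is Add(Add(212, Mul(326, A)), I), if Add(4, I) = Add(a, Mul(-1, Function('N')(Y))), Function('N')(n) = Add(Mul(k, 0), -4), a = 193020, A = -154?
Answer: 143028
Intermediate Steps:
k = -1
Function('N')(n) = -4 (Function('N')(n) = Add(Mul(-1, 0), -4) = Add(0, -4) = -4)
I = 193020 (I = Add(-4, Add(193020, Mul(-1, -4))) = Add(-4, Add(193020, 4)) = Add(-4, 193024) = 193020)
Add(Add(212, Mul(326, A)), I) = Add(Add(212, Mul(326, -154)), 193020) = Add(Add(212, -50204), 193020) = Add(-49992, 193020) = 143028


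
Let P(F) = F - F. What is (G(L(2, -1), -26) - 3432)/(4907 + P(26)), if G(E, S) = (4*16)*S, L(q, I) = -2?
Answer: -728/701 ≈ -1.0385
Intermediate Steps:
P(F) = 0
G(E, S) = 64*S
(G(L(2, -1), -26) - 3432)/(4907 + P(26)) = (64*(-26) - 3432)/(4907 + 0) = (-1664 - 3432)/4907 = -5096*1/4907 = -728/701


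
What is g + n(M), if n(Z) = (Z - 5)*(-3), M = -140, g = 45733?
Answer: 46168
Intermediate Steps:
n(Z) = 15 - 3*Z (n(Z) = (-5 + Z)*(-3) = 15 - 3*Z)
g + n(M) = 45733 + (15 - 3*(-140)) = 45733 + (15 + 420) = 45733 + 435 = 46168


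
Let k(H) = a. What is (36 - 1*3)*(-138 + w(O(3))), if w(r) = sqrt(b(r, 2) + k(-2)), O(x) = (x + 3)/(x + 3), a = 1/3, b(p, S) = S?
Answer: -4554 + 11*sqrt(21) ≈ -4503.6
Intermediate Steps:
a = 1/3 ≈ 0.33333
k(H) = 1/3
O(x) = 1 (O(x) = (3 + x)/(3 + x) = 1)
w(r) = sqrt(21)/3 (w(r) = sqrt(2 + 1/3) = sqrt(7/3) = sqrt(21)/3)
(36 - 1*3)*(-138 + w(O(3))) = (36 - 1*3)*(-138 + sqrt(21)/3) = (36 - 3)*(-138 + sqrt(21)/3) = 33*(-138 + sqrt(21)/3) = -4554 + 11*sqrt(21)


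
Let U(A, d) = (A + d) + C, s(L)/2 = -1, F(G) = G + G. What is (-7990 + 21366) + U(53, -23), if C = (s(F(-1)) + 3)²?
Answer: 13407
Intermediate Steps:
F(G) = 2*G
s(L) = -2 (s(L) = 2*(-1) = -2)
C = 1 (C = (-2 + 3)² = 1² = 1)
U(A, d) = 1 + A + d (U(A, d) = (A + d) + 1 = 1 + A + d)
(-7990 + 21366) + U(53, -23) = (-7990 + 21366) + (1 + 53 - 23) = 13376 + 31 = 13407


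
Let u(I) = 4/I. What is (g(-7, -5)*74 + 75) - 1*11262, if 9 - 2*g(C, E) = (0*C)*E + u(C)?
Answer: -75830/7 ≈ -10833.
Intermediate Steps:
g(C, E) = 9/2 - 2/C (g(C, E) = 9/2 - ((0*C)*E + 4/C)/2 = 9/2 - (0*E + 4/C)/2 = 9/2 - (0 + 4/C)/2 = 9/2 - 2/C)
(g(-7, -5)*74 + 75) - 1*11262 = ((9/2 - 2/(-7))*74 + 75) - 1*11262 = ((9/2 - 2*(-⅐))*74 + 75) - 11262 = ((9/2 + 2/7)*74 + 75) - 11262 = ((67/14)*74 + 75) - 11262 = (2479/7 + 75) - 11262 = 3004/7 - 11262 = -75830/7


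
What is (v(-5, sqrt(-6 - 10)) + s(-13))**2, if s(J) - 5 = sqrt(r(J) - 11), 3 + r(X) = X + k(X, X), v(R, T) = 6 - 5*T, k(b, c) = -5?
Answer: (11 - 20*I + 4*I*sqrt(2))**2 ≈ -84.726 - 315.55*I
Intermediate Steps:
r(X) = -8 + X (r(X) = -3 + (X - 5) = -3 + (-5 + X) = -8 + X)
s(J) = 5 + sqrt(-19 + J) (s(J) = 5 + sqrt((-8 + J) - 11) = 5 + sqrt(-19 + J))
(v(-5, sqrt(-6 - 10)) + s(-13))**2 = ((6 - 5*sqrt(-6 - 10)) + (5 + sqrt(-19 - 13)))**2 = ((6 - 20*I) + (5 + sqrt(-32)))**2 = ((6 - 20*I) + (5 + 4*I*sqrt(2)))**2 = (11 - 20*I + 4*I*sqrt(2))**2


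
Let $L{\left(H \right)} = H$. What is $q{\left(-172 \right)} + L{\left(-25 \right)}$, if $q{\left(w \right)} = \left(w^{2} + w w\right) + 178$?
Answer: $59321$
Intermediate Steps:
$q{\left(w \right)} = 178 + 2 w^{2}$ ($q{\left(w \right)} = \left(w^{2} + w^{2}\right) + 178 = 2 w^{2} + 178 = 178 + 2 w^{2}$)
$q{\left(-172 \right)} + L{\left(-25 \right)} = \left(178 + 2 \left(-172\right)^{2}\right) - 25 = \left(178 + 2 \cdot 29584\right) - 25 = \left(178 + 59168\right) - 25 = 59346 - 25 = 59321$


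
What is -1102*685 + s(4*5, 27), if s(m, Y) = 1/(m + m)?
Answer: -30194799/40 ≈ -7.5487e+5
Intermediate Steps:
s(m, Y) = 1/(2*m)
-1102*685 + s(4*5, 27) = -1102*685 + 1/(2*((4*5))) = -754870 + (½)/20 = -754870 + (½)*(1/20) = -754870 + 1/40 = -30194799/40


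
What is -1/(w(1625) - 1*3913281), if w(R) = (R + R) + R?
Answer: 1/3908406 ≈ 2.5586e-7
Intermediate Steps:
w(R) = 3*R (w(R) = 2*R + R = 3*R)
-1/(w(1625) - 1*3913281) = -1/(3*1625 - 1*3913281) = -1/(4875 - 3913281) = -1/(-3908406) = -1*(-1/3908406) = 1/3908406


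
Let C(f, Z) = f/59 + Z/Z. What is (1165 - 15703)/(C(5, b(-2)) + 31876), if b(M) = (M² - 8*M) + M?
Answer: -142957/313458 ≈ -0.45606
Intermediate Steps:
b(M) = M² - 7*M
C(f, Z) = 1 + f/59 (C(f, Z) = f*(1/59) + 1 = f/59 + 1 = 1 + f/59)
(1165 - 15703)/(C(5, b(-2)) + 31876) = (1165 - 15703)/((1 + (1/59)*5) + 31876) = -14538/((1 + 5/59) + 31876) = -14538/(64/59 + 31876) = -14538/1880748/59 = -14538*59/1880748 = -142957/313458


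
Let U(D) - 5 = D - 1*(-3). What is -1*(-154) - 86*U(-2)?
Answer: -362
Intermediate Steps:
U(D) = 8 + D (U(D) = 5 + (D - 1*(-3)) = 5 + (D + 3) = 5 + (3 + D) = 8 + D)
-1*(-154) - 86*U(-2) = -1*(-154) - 86*(8 - 2) = 154 - 86*6 = 154 - 516 = -362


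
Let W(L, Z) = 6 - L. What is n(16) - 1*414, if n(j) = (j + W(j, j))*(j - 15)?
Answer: -408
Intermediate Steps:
n(j) = -90 + 6*j (n(j) = (j + (6 - j))*(j - 15) = 6*(-15 + j) = -90 + 6*j)
n(16) - 1*414 = (-90 + 6*16) - 1*414 = (-90 + 96) - 414 = 6 - 414 = -408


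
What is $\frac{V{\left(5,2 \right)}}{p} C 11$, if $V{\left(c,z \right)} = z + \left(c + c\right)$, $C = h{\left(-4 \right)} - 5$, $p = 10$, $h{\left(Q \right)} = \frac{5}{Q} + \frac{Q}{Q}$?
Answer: $- \frac{693}{10} \approx -69.3$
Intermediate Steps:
$h{\left(Q \right)} = 1 + \frac{5}{Q}$ ($h{\left(Q \right)} = \frac{5}{Q} + 1 = 1 + \frac{5}{Q}$)
$C = - \frac{21}{4}$ ($C = \frac{5 - 4}{-4} - 5 = \left(- \frac{1}{4}\right) 1 - 5 = - \frac{1}{4} - 5 = - \frac{21}{4} \approx -5.25$)
$V{\left(c,z \right)} = z + 2 c$
$\frac{V{\left(5,2 \right)}}{p} C 11 = \frac{2 + 2 \cdot 5}{10} \left(- \frac{21}{4}\right) 11 = \left(2 + 10\right) \frac{1}{10} \left(- \frac{21}{4}\right) 11 = 12 \cdot \frac{1}{10} \left(- \frac{21}{4}\right) 11 = \frac{6}{5} \left(- \frac{21}{4}\right) 11 = \left(- \frac{63}{10}\right) 11 = - \frac{693}{10}$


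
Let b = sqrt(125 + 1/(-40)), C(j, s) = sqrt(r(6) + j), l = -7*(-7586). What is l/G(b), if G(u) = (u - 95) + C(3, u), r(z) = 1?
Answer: -197539440/340961 - 106204*sqrt(49990)/340961 ≈ -649.00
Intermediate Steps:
l = 53102
C(j, s) = sqrt(1 + j)
b = sqrt(49990)/20 (b = sqrt(125 - 1/40) = sqrt(4999/40) = sqrt(49990)/20 ≈ 11.179)
G(u) = -93 + u (G(u) = (u - 95) + sqrt(1 + 3) = (-95 + u) + sqrt(4) = (-95 + u) + 2 = -93 + u)
l/G(b) = 53102/(-93 + sqrt(49990)/20)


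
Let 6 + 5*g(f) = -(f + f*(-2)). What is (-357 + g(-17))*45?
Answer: -16272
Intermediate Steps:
g(f) = -6/5 + f/5 (g(f) = -6/5 + (-(f + f*(-2)))/5 = -6/5 + (-(f - 2*f))/5 = -6/5 + (-(-1)*f)/5 = -6/5 + f/5)
(-357 + g(-17))*45 = (-357 + (-6/5 + (⅕)*(-17)))*45 = (-357 + (-6/5 - 17/5))*45 = (-357 - 23/5)*45 = -1808/5*45 = -16272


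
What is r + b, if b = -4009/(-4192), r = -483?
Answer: -2020727/4192 ≈ -482.04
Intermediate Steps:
b = 4009/4192 (b = -4009*(-1/4192) = 4009/4192 ≈ 0.95635)
r + b = -483 + 4009/4192 = -2020727/4192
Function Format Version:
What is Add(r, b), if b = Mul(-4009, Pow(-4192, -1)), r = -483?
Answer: Rational(-2020727, 4192) ≈ -482.04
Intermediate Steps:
b = Rational(4009, 4192) (b = Mul(-4009, Rational(-1, 4192)) = Rational(4009, 4192) ≈ 0.95635)
Add(r, b) = Add(-483, Rational(4009, 4192)) = Rational(-2020727, 4192)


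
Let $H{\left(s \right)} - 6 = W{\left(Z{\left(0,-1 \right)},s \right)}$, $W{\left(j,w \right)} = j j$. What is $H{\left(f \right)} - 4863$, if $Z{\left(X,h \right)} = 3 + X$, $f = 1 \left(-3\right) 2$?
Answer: $-4848$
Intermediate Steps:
$f = -6$ ($f = \left(-3\right) 2 = -6$)
$W{\left(j,w \right)} = j^{2}$
$H{\left(s \right)} = 15$ ($H{\left(s \right)} = 6 + \left(3 + 0\right)^{2} = 6 + 3^{2} = 6 + 9 = 15$)
$H{\left(f \right)} - 4863 = 15 - 4863 = -4848$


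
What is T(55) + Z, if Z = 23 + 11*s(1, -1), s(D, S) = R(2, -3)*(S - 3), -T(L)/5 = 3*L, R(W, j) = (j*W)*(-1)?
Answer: -1066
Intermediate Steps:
R(W, j) = -W*j (R(W, j) = (W*j)*(-1) = -W*j)
T(L) = -15*L
s(D, S) = -18 + 6*S (s(D, S) = (-1*2*(-3))*(S - 3) = 6*(-3 + S) = -18 + 6*S)
Z = -241 (Z = 23 + 11*(-18 + 6*(-1)) = 23 + 11*(-18 - 6) = 23 + 11*(-24) = 23 - 264 = -241)
T(55) + Z = -15*55 - 241 = -825 - 241 = -1066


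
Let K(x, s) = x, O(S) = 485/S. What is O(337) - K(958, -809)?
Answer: -322361/337 ≈ -956.56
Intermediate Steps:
O(337) - K(958, -809) = 485/337 - 1*958 = 485*(1/337) - 958 = 485/337 - 958 = -322361/337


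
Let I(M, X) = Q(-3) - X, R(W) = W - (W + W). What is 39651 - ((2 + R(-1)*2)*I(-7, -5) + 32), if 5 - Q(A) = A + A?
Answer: 39555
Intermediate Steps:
R(W) = -W (R(W) = W - 2*W = -W)
Q(A) = 5 - 2*A (Q(A) = 5 - (A + A) = 5 - 2*A)
I(M, X) = 11 - X (I(M, X) = (5 - 2*(-3)) - X = (5 + 6) - X = 11 - X)
39651 - ((2 + R(-1)*2)*I(-7, -5) + 32) = 39651 - ((2 - 1*(-1)*2)*(11 - 1*(-5)) + 32) = 39651 - ((2 + 1*2)*(11 + 5) + 32) = 39651 - ((2 + 2)*16 + 32) = 39651 - (4*16 + 32) = 39651 - (64 + 32) = 39651 - 1*96 = 39651 - 96 = 39555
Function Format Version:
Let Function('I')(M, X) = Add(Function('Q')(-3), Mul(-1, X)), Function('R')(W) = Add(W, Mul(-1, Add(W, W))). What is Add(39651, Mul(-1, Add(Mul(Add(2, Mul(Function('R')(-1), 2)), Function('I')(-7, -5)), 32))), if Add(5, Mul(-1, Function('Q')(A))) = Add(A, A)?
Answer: 39555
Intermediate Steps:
Function('R')(W) = Mul(-1, W) (Function('R')(W) = Add(W, Mul(-1, Mul(2, W))) = Add(W, Mul(-2, W)) = Mul(-1, W))
Function('Q')(A) = Add(5, Mul(-2, A)) (Function('Q')(A) = Add(5, Mul(-1, Add(A, A))) = Add(5, Mul(-1, Mul(2, A))) = Add(5, Mul(-2, A)))
Function('I')(M, X) = Add(11, Mul(-1, X)) (Function('I')(M, X) = Add(Add(5, Mul(-2, -3)), Mul(-1, X)) = Add(Add(5, 6), Mul(-1, X)) = Add(11, Mul(-1, X)))
Add(39651, Mul(-1, Add(Mul(Add(2, Mul(Function('R')(-1), 2)), Function('I')(-7, -5)), 32))) = Add(39651, Mul(-1, Add(Mul(Add(2, Mul(Mul(-1, -1), 2)), Add(11, Mul(-1, -5))), 32))) = Add(39651, Mul(-1, Add(Mul(Add(2, Mul(1, 2)), Add(11, 5)), 32))) = Add(39651, Mul(-1, Add(Mul(Add(2, 2), 16), 32))) = Add(39651, Mul(-1, Add(Mul(4, 16), 32))) = Add(39651, Mul(-1, Add(64, 32))) = Add(39651, Mul(-1, 96)) = Add(39651, -96) = 39555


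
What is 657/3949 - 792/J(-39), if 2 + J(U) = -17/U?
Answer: 122016789/240889 ≈ 506.53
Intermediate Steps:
J(U) = -2 - 17/U
657/3949 - 792/J(-39) = 657/3949 - 792/(-2 - 17/(-39)) = 657*(1/3949) - 792/(-2 - 17*(-1/39)) = 657/3949 - 792/(-2 + 17/39) = 657/3949 - 792/(-61/39) = 657/3949 - 792*(-39/61) = 657/3949 + 30888/61 = 122016789/240889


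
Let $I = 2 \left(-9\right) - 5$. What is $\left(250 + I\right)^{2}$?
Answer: $51529$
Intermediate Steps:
$I = -23$ ($I = -18 - 5 = -23$)
$\left(250 + I\right)^{2} = \left(250 - 23\right)^{2} = 227^{2} = 51529$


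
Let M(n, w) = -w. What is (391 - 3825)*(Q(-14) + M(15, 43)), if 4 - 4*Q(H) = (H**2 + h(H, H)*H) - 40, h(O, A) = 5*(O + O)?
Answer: 1960814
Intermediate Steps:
h(O, A) = 10*O (h(O, A) = 5*(2*O) = 10*O)
Q(H) = 11 - 11*H**2/4 (Q(H) = 1 - ((H**2 + (10*H)*H) - 40)/4 = 1 - ((H**2 + 10*H**2) - 40)/4 = 1 - (11*H**2 - 40)/4 = 1 - (-40 + 11*H**2)/4 = 1 + (10 - 11*H**2/4) = 11 - 11*H**2/4)
(391 - 3825)*(Q(-14) + M(15, 43)) = (391 - 3825)*((11 - 11/4*(-14)**2) - 1*43) = -3434*((11 - 11/4*196) - 43) = -3434*((11 - 539) - 43) = -3434*(-528 - 43) = -3434*(-571) = 1960814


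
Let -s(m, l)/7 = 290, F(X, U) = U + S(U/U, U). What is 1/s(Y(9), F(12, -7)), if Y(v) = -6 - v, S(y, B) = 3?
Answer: -1/2030 ≈ -0.00049261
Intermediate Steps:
F(X, U) = 3 + U (F(X, U) = U + 3 = 3 + U)
s(m, l) = -2030 (s(m, l) = -7*290 = -2030)
1/s(Y(9), F(12, -7)) = 1/(-2030) = -1/2030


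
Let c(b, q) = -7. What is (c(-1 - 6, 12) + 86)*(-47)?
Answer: -3713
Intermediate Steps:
(c(-1 - 6, 12) + 86)*(-47) = (-7 + 86)*(-47) = 79*(-47) = -3713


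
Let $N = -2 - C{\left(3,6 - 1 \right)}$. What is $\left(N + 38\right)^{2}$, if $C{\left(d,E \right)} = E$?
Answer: $961$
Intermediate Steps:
$N = -7$ ($N = -2 - \left(6 - 1\right) = -2 - 5 = -7$)
$\left(N + 38\right)^{2} = \left(-7 + 38\right)^{2} = 31^{2} = 961$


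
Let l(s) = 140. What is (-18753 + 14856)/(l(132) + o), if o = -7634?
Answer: 1299/2498 ≈ 0.52002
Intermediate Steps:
(-18753 + 14856)/(l(132) + o) = (-18753 + 14856)/(140 - 7634) = -3897/(-7494) = -3897*(-1/7494) = 1299/2498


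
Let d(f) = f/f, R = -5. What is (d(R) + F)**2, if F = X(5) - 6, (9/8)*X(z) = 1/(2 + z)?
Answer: 94249/3969 ≈ 23.746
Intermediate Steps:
X(z) = 8/(9*(2 + z))
F = -370/63 (F = 8/(9*(2 + 5)) - 6 = (8/9)/7 - 6 = (8/9)*(1/7) - 6 = 8/63 - 6 = -370/63 ≈ -5.8730)
d(f) = 1
(d(R) + F)**2 = (1 - 370/63)**2 = (-307/63)**2 = 94249/3969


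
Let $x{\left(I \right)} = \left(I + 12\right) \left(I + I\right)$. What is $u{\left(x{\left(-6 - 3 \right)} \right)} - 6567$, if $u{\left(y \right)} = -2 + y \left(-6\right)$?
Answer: $-6245$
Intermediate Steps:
$x{\left(I \right)} = 2 I \left(12 + I\right)$ ($x{\left(I \right)} = \left(12 + I\right) 2 I = 2 I \left(12 + I\right)$)
$u{\left(y \right)} = -2 - 6 y$
$u{\left(x{\left(-6 - 3 \right)} \right)} - 6567 = \left(-2 - 6 \cdot 2 \left(-6 - 3\right) \left(12 - 9\right)\right) - 6567 = \left(-2 - 6 \cdot 2 \left(-9\right) \left(12 - 9\right)\right) - 6567 = \left(-2 - 6 \cdot 2 \left(-9\right) 3\right) - 6567 = \left(-2 - -324\right) - 6567 = \left(-2 + 324\right) - 6567 = 322 - 6567 = -6245$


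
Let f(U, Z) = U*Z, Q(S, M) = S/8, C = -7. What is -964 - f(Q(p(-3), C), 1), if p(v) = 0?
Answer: -964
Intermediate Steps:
Q(S, M) = S/8 (Q(S, M) = S*(⅛) = S/8)
-964 - f(Q(p(-3), C), 1) = -964 - (⅛)*0 = -964 - 0 = -964 - 1*0 = -964 + 0 = -964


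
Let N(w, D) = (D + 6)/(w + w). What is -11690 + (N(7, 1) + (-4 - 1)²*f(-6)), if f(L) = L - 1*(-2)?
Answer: -23579/2 ≈ -11790.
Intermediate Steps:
f(L) = 2 + L (f(L) = L + 2 = 2 + L)
N(w, D) = (6 + D)/(2*w) (N(w, D) = (6 + D)/((2*w)) = (6 + D)*(1/(2*w)) = (6 + D)/(2*w))
-11690 + (N(7, 1) + (-4 - 1)²*f(-6)) = -11690 + ((½)*(6 + 1)/7 + (-4 - 1)²*(2 - 6)) = -11690 + ((½)*(⅐)*7 + (-5)²*(-4)) = -11690 + (½ + 25*(-4)) = -11690 + (½ - 100) = -11690 - 199/2 = -23579/2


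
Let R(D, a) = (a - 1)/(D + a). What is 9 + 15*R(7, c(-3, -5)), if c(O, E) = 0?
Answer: 48/7 ≈ 6.8571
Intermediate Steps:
R(D, a) = (-1 + a)/(D + a)
9 + 15*R(7, c(-3, -5)) = 9 + 15*((-1 + 0)/(7 + 0)) = 9 + 15*(-1/7) = 9 + 15*((⅐)*(-1)) = 9 + 15*(-⅐) = 9 - 15/7 = 48/7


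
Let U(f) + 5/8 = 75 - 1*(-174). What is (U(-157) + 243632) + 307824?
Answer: 4413635/8 ≈ 5.5170e+5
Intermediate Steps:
U(f) = 1987/8 (U(f) = -5/8 + (75 - 1*(-174)) = -5/8 + (75 + 174) = -5/8 + 249 = 1987/8)
(U(-157) + 243632) + 307824 = (1987/8 + 243632) + 307824 = 1951043/8 + 307824 = 4413635/8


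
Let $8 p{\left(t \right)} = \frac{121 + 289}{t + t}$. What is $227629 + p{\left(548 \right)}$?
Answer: $\frac{997925741}{4384} \approx 2.2763 \cdot 10^{5}$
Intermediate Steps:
$p{\left(t \right)} = \frac{205}{8 t}$ ($p{\left(t \right)} = \frac{\left(121 + 289\right) \frac{1}{t + t}}{8} = \frac{410 \frac{1}{2 t}}{8} = \frac{205 \frac{1}{t}}{8} = \frac{205}{8 t}$)
$227629 + p{\left(548 \right)} = 227629 + \frac{205}{8 \cdot 548} = 227629 + \frac{205}{8} \cdot \frac{1}{548} = 227629 + \frac{205}{4384} = \frac{997925741}{4384}$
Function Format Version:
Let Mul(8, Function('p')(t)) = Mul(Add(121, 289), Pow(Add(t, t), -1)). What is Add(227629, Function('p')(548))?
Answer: Rational(997925741, 4384) ≈ 2.2763e+5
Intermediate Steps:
Function('p')(t) = Mul(Rational(205, 8), Pow(t, -1)) (Function('p')(t) = Mul(Rational(1, 8), Mul(Add(121, 289), Pow(Add(t, t), -1))) = Mul(Rational(1, 8), Mul(410, Pow(Mul(2, t), -1))) = Mul(Rational(1, 8), Mul(410, Mul(Rational(1, 2), Pow(t, -1)))) = Mul(Rational(1, 8), Mul(205, Pow(t, -1))) = Mul(Rational(205, 8), Pow(t, -1)))
Add(227629, Function('p')(548)) = Add(227629, Mul(Rational(205, 8), Pow(548, -1))) = Add(227629, Mul(Rational(205, 8), Rational(1, 548))) = Add(227629, Rational(205, 4384)) = Rational(997925741, 4384)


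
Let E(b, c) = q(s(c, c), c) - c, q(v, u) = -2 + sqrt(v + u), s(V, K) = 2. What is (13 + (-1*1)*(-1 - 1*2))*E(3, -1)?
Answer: 0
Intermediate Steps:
q(v, u) = -2 + sqrt(u + v)
E(b, c) = -2 + sqrt(2 + c) - c (E(b, c) = (-2 + sqrt(c + 2)) - c = (-2 + sqrt(2 + c)) - c = -2 + sqrt(2 + c) - c)
(13 + (-1*1)*(-1 - 1*2))*E(3, -1) = (13 + (-1*1)*(-1 - 1*2))*(-2 + sqrt(2 - 1) - 1*(-1)) = (13 - (-1 - 2))*(-2 + sqrt(1) + 1) = (13 - 1*(-3))*(-2 + 1 + 1) = (13 + 3)*0 = 16*0 = 0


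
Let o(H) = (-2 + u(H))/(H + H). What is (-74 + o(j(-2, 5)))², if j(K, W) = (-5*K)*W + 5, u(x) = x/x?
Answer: 66275881/12100 ≈ 5477.3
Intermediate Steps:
u(x) = 1
j(K, W) = 5 - 5*K*W (j(K, W) = -5*K*W + 5 = 5 - 5*K*W)
o(H) = -1/(2*H) (o(H) = (-2 + 1)/(H + H) = -1/(2*H))
(-74 + o(j(-2, 5)))² = (-74 - 1/(2*(5 - 5*(-2)*5)))² = (-74 - 1/(2*(5 + 50)))² = (-74 - ½/55)² = (-74 - ½*1/55)² = (-74 - 1/110)² = (-8141/110)² = 66275881/12100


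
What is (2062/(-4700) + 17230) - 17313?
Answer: -196081/2350 ≈ -83.439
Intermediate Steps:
(2062/(-4700) + 17230) - 17313 = (2062*(-1/4700) + 17230) - 17313 = (-1031/2350 + 17230) - 17313 = 40489469/2350 - 17313 = -196081/2350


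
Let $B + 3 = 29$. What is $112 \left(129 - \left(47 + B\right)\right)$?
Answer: $6272$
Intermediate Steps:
$B = 26$ ($B = -3 + 29 = 26$)
$112 \left(129 - \left(47 + B\right)\right) = 112 \left(129 - 73\right) = 112 \cdot 56 = 6272$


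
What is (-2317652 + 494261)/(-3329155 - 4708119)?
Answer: 1823391/8037274 ≈ 0.22687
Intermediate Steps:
(-2317652 + 494261)/(-3329155 - 4708119) = -1823391/(-8037274) = -1823391*(-1/8037274) = 1823391/8037274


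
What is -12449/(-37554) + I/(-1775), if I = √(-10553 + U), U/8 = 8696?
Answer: 12449/37554 - √59015/1775 ≈ 0.19463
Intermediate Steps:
U = 69568 (U = 8*8696 = 69568)
I = √59015 (I = √(-10553 + 69568) = √59015 ≈ 242.93)
-12449/(-37554) + I/(-1775) = -12449/(-37554) + √59015/(-1775) = -12449*(-1/37554) + √59015*(-1/1775) = 12449/37554 - √59015/1775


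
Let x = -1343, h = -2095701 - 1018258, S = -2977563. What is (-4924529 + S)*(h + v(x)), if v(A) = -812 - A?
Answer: 24602594491376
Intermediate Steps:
h = -3113959
(-4924529 + S)*(h + v(x)) = (-4924529 - 2977563)*(-3113959 + (-812 - 1*(-1343))) = -7902092*(-3113959 + (-812 + 1343)) = -7902092*(-3113959 + 531) = -7902092*(-3113428) = 24602594491376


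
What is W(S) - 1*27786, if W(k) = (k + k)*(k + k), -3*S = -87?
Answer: -24422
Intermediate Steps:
S = 29 (S = -⅓*(-87) = 29)
W(k) = 4*k² (W(k) = (2*k)*(2*k) = 4*k²)
W(S) - 1*27786 = 4*29² - 1*27786 = 4*841 - 27786 = 3364 - 27786 = -24422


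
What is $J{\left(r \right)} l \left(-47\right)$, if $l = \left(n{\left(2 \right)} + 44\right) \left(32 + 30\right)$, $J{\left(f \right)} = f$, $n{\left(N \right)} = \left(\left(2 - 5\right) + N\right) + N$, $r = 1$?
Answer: $-131130$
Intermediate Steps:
$n{\left(N \right)} = -3 + 2 N$ ($n{\left(N \right)} = \left(-3 + N\right) + N = -3 + 2 N$)
$l = 2790$ ($l = \left(\left(-3 + 2 \cdot 2\right) + 44\right) \left(32 + 30\right) = \left(\left(-3 + 4\right) + 44\right) 62 = \left(1 + 44\right) 62 = 45 \cdot 62 = 2790$)
$J{\left(r \right)} l \left(-47\right) = 1 \cdot 2790 \left(-47\right) = 2790 \left(-47\right) = -131130$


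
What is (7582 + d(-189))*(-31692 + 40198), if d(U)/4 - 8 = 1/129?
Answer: 8354678260/129 ≈ 6.4765e+7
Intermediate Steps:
d(U) = 4132/129 (d(U) = 32 + 4/129 = 4132/129)
(7582 + d(-189))*(-31692 + 40198) = (7582 + 4132/129)*(-31692 + 40198) = (982210/129)*8506 = 8354678260/129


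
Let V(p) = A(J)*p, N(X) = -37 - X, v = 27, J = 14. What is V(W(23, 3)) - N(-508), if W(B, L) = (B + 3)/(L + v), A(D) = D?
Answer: -6883/15 ≈ -458.87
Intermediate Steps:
W(B, L) = (3 + B)/(27 + L) (W(B, L) = (B + 3)/(L + 27) = (3 + B)/(27 + L))
V(p) = 14*p
V(W(23, 3)) - N(-508) = 14*((3 + 23)/(27 + 3)) - (-37 - 1*(-508)) = 14*(26/30) - (-37 + 508) = 14*((1/30)*26) - 1*471 = 14*(13/15) - 471 = 182/15 - 471 = -6883/15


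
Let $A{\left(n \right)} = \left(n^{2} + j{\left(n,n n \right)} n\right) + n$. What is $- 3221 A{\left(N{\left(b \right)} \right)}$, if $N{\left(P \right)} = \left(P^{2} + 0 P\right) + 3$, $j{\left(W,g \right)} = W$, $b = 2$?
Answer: $-338205$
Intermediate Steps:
$N{\left(P \right)} = 3 + P^{2}$ ($N{\left(P \right)} = \left(P^{2} + 0\right) + 3 = P^{2} + 3 = 3 + P^{2}$)
$A{\left(n \right)} = n + 2 n^{2}$ ($A{\left(n \right)} = \left(n^{2} + n n\right) + n = \left(n^{2} + n^{2}\right) + n = 2 n^{2} + n = n + 2 n^{2}$)
$- 3221 A{\left(N{\left(b \right)} \right)} = - 3221 \left(3 + 2^{2}\right) \left(1 + 2 \left(3 + 2^{2}\right)\right) = - 3221 \left(3 + 4\right) \left(1 + 2 \left(3 + 4\right)\right) = - 3221 \cdot 7 \left(1 + 2 \cdot 7\right) = - 3221 \cdot 7 \left(1 + 14\right) = - 3221 \cdot 7 \cdot 15 = \left(-3221\right) 105 = -338205$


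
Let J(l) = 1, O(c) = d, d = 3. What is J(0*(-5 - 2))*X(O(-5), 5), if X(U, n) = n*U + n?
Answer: 20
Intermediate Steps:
O(c) = 3
X(U, n) = n + U*n (X(U, n) = U*n + n = n + U*n)
J(0*(-5 - 2))*X(O(-5), 5) = 1*(5*(1 + 3)) = 1*(5*4) = 1*20 = 20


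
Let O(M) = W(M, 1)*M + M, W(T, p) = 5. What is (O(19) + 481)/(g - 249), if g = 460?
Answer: 595/211 ≈ 2.8199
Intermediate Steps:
O(M) = 6*M (O(M) = 5*M + M = 6*M)
(O(19) + 481)/(g - 249) = (6*19 + 481)/(460 - 249) = (114 + 481)/211 = 595*(1/211) = 595/211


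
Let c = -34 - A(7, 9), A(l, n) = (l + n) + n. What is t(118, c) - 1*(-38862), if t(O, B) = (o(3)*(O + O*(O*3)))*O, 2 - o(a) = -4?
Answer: 29696982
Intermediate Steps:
o(a) = 6 (o(a) = 2 - 1*(-4) = 2 + 4 = 6)
A(l, n) = l + 2*n
c = -59 (c = -34 - (7 + 2*9) = -34 - (7 + 18) = -34 - 1*25 = -34 - 25 = -59)
t(O, B) = O*(6*O + 18*O²) (t(O, B) = (6*(O + O*(O*3)))*O = (6*(O + O*(3*O)))*O = (6*(O + 3*O²))*O = (6*O + 18*O²)*O = O*(6*O + 18*O²))
t(118, c) - 1*(-38862) = 118²*(6 + 18*118) - 1*(-38862) = 13924*(6 + 2124) + 38862 = 13924*2130 + 38862 = 29658120 + 38862 = 29696982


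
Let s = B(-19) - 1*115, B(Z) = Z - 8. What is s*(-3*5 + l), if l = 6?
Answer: 1278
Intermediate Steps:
B(Z) = -8 + Z
s = -142 (s = (-8 - 19) - 1*115 = -27 - 115 = -142)
s*(-3*5 + l) = -142*(-3*5 + 6) = -142*(-15 + 6) = -142*(-9) = 1278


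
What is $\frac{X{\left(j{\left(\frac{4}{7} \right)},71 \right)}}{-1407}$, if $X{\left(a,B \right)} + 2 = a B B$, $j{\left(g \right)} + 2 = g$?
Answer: $\frac{16808}{3283} \approx 5.1197$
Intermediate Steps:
$j{\left(g \right)} = -2 + g$
$X{\left(a,B \right)} = -2 + a B^{2}$ ($X{\left(a,B \right)} = -2 + a B B = -2 + B a B = -2 + a B^{2}$)
$\frac{X{\left(j{\left(\frac{4}{7} \right)},71 \right)}}{-1407} = \frac{-2 + \left(-2 + \frac{4}{7}\right) 71^{2}}{-1407} = \left(-2 + \left(-2 + 4 \cdot \frac{1}{7}\right) 5041\right) \left(- \frac{1}{1407}\right) = \left(-2 + \left(-2 + \frac{4}{7}\right) 5041\right) \left(- \frac{1}{1407}\right) = \left(-2 - \frac{50410}{7}\right) \left(- \frac{1}{1407}\right) = \left(- \frac{50424}{7}\right) \left(- \frac{1}{1407}\right) = \frac{16808}{3283}$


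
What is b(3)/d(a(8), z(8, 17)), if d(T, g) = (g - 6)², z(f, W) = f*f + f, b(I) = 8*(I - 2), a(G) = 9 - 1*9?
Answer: 2/1089 ≈ 0.0018365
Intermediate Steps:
a(G) = 0 (a(G) = 9 - 9 = 0)
b(I) = -16 + 8*I (b(I) = 8*(-2 + I) = -16 + 8*I)
z(f, W) = f + f² (z(f, W) = f² + f = f + f²)
d(T, g) = (-6 + g)²
b(3)/d(a(8), z(8, 17)) = (-16 + 8*3)/((-6 + 8*(1 + 8))²) = (-16 + 24)/((-6 + 8*9)²) = 8/((-6 + 72)²) = 8/(66²) = 8/4356 = 8*(1/4356) = 2/1089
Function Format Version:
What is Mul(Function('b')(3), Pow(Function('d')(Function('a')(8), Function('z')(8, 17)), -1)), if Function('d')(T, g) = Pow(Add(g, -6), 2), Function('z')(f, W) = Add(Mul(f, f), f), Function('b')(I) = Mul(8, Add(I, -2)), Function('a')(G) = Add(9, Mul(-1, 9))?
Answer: Rational(2, 1089) ≈ 0.0018365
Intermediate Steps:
Function('a')(G) = 0 (Function('a')(G) = Add(9, -9) = 0)
Function('b')(I) = Add(-16, Mul(8, I)) (Function('b')(I) = Mul(8, Add(-2, I)) = Add(-16, Mul(8, I)))
Function('z')(f, W) = Add(f, Pow(f, 2)) (Function('z')(f, W) = Add(Pow(f, 2), f) = Add(f, Pow(f, 2)))
Function('d')(T, g) = Pow(Add(-6, g), 2)
Mul(Function('b')(3), Pow(Function('d')(Function('a')(8), Function('z')(8, 17)), -1)) = Mul(Add(-16, Mul(8, 3)), Pow(Pow(Add(-6, Mul(8, Add(1, 8))), 2), -1)) = Mul(Add(-16, 24), Pow(Pow(Add(-6, Mul(8, 9)), 2), -1)) = Mul(8, Pow(Pow(Add(-6, 72), 2), -1)) = Mul(8, Pow(Pow(66, 2), -1)) = Mul(8, Pow(4356, -1)) = Mul(8, Rational(1, 4356)) = Rational(2, 1089)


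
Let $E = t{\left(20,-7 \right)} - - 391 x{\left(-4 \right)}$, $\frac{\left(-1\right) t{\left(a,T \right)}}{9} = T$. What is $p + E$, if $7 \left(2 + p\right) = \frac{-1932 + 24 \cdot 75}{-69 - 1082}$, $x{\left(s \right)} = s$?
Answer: $- \frac{12109539}{8057} \approx -1503.0$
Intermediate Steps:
$t{\left(a,T \right)} = - 9 T$
$p = - \frac{15982}{8057}$ ($p = -2 + \frac{\left(-1932 + 24 \cdot 75\right) \frac{1}{-69 - 1082}}{7} = -2 + \frac{\left(-1932 + 1800\right) \frac{1}{-1151}}{7} = -2 + \frac{\left(-132\right) \left(- \frac{1}{1151}\right)}{7} = -2 + \frac{1}{7} \cdot \frac{132}{1151} = -2 + \frac{132}{8057} = - \frac{15982}{8057} \approx -1.9836$)
$E = -1501$ ($E = \left(-9\right) \left(-7\right) - \left(-391\right) \left(-4\right) = 63 - 1564 = -1501$)
$p + E = - \frac{15982}{8057} - 1501 = - \frac{12109539}{8057}$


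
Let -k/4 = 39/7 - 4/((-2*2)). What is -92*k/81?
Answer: 16928/567 ≈ 29.855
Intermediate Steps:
k = -184/7 (k = -4*(39/7 - 4/((-2*2))) = -4*(39*(1/7) - 4/(-4)) = -4*(39/7 - 4*(-1/4)) = -4*(39/7 + 1) = -4*46/7 = -184/7 ≈ -26.286)
-92*k/81 = -(-16928)/(7*81) = -92*(-184/567) = 16928/567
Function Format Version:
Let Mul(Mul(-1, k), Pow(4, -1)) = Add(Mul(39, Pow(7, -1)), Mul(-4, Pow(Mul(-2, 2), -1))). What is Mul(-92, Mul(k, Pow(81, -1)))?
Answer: Rational(16928, 567) ≈ 29.855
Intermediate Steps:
k = Rational(-184, 7) (k = Mul(-4, Add(Mul(39, Pow(7, -1)), Mul(-4, Pow(Mul(-2, 2), -1)))) = Mul(-4, Add(Mul(39, Rational(1, 7)), Mul(-4, Pow(-4, -1)))) = Mul(-4, Add(Rational(39, 7), Mul(-4, Rational(-1, 4)))) = Mul(-4, Add(Rational(39, 7), 1)) = Mul(-4, Rational(46, 7)) = Rational(-184, 7) ≈ -26.286)
Mul(-92, Mul(k, Pow(81, -1))) = Mul(-92, Mul(Rational(-184, 7), Pow(81, -1))) = Mul(-92, Mul(Rational(-184, 7), Rational(1, 81))) = Mul(-92, Rational(-184, 567)) = Rational(16928, 567)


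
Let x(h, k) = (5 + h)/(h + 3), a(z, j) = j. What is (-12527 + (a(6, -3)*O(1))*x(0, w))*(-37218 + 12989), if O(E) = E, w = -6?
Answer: 303637828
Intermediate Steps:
x(h, k) = (5 + h)/(3 + h)
(-12527 + (a(6, -3)*O(1))*x(0, w))*(-37218 + 12989) = (-12527 + (-3*1)*((5 + 0)/(3 + 0)))*(-37218 + 12989) = (-12527 - 3*5/3)*(-24229) = (-12527 - 5)*(-24229) = -12532*(-24229) = 303637828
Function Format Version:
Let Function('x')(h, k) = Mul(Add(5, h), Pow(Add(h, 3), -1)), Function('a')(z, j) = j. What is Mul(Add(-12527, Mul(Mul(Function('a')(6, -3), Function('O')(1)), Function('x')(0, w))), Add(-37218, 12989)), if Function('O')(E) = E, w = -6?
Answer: 303637828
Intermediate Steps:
Function('x')(h, k) = Mul(Pow(Add(3, h), -1), Add(5, h)) (Function('x')(h, k) = Mul(Add(5, h), Pow(Add(3, h), -1)) = Mul(Pow(Add(3, h), -1), Add(5, h)))
Mul(Add(-12527, Mul(Mul(Function('a')(6, -3), Function('O')(1)), Function('x')(0, w))), Add(-37218, 12989)) = Mul(Add(-12527, Mul(Mul(-3, 1), Mul(Pow(Add(3, 0), -1), Add(5, 0)))), Add(-37218, 12989)) = Mul(Add(-12527, Mul(-3, Mul(Pow(3, -1), 5))), -24229) = Mul(Add(-12527, Mul(-3, Mul(Rational(1, 3), 5))), -24229) = Mul(Add(-12527, Mul(-3, Rational(5, 3))), -24229) = Mul(Add(-12527, -5), -24229) = Mul(-12532, -24229) = 303637828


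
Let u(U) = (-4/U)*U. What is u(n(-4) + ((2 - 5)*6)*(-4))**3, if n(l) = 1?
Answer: -64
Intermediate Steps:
u(U) = -4
u(n(-4) + ((2 - 5)*6)*(-4))**3 = (-4)**3 = -64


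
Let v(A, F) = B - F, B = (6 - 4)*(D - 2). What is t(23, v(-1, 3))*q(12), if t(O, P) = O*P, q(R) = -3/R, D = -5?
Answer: 391/4 ≈ 97.750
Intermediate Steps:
B = -14 (B = (6 - 4)*(-5 - 2) = 2*(-7) = -14)
v(A, F) = -14 - F
t(23, v(-1, 3))*q(12) = (23*(-14 - 1*3))*(-3/12) = (23*(-14 - 3))*(-3*1/12) = (23*(-17))*(-1/4) = -391*(-1/4) = 391/4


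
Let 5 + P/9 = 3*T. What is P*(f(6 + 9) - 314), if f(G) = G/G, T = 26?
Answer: -205641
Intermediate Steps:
P = 657 (P = -45 + 9*(3*26) = -45 + 9*78 = -45 + 702 = 657)
f(G) = 1
P*(f(6 + 9) - 314) = 657*(1 - 314) = 657*(-313) = -205641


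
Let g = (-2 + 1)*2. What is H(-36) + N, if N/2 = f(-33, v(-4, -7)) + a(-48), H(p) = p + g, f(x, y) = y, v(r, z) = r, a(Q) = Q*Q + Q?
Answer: 4466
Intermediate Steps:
a(Q) = Q + Q² (a(Q) = Q² + Q = Q + Q²)
g = -2 (g = -1*2 = -2)
H(p) = -2 + p (H(p) = p - 2 = -2 + p)
N = 4504 (N = 2*(-4 - 48*(1 - 48)) = 2*(-4 - 48*(-47)) = 2*(-4 + 2256) = 2*2252 = 4504)
H(-36) + N = (-2 - 36) + 4504 = -38 + 4504 = 4466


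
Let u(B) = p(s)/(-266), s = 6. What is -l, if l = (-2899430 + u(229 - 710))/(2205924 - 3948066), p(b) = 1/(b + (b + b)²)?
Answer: -115687257001/69511465800 ≈ -1.6643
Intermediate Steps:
p(b) = 1/(b + 4*b²) (p(b) = 1/(b + (2*b)²) = 1/(b + 4*b²))
u(B) = -1/39900 (u(B) = (1/(6*(1 + 4*6)))/(-266) = (1/(6*(1 + 24)))*(-1/266) = ((⅙)/25)*(-1/266) = ((⅙)*(1/25))*(-1/266) = (1/150)*(-1/266) = -1/39900)
l = 115687257001/69511465800 (l = (-2899430 - 1/39900)/(2205924 - 3948066) = -115687257001/39900/(-1742142) = -115687257001/39900*(-1/1742142) = 115687257001/69511465800 ≈ 1.6643)
-l = -1*115687257001/69511465800 = -115687257001/69511465800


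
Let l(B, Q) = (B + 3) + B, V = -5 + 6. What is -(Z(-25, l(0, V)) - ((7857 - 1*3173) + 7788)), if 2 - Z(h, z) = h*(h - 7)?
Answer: 13270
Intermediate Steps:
V = 1
l(B, Q) = 3 + 2*B (l(B, Q) = (3 + B) + B = 3 + 2*B)
Z(h, z) = 2 - h*(-7 + h) (Z(h, z) = 2 - h*(h - 7) = 2 - h*(-7 + h))
-(Z(-25, l(0, V)) - ((7857 - 1*3173) + 7788)) = -((2 - 1*(-25)² + 7*(-25)) - ((7857 - 1*3173) + 7788)) = -((2 - 1*625 - 175) - ((7857 - 3173) + 7788)) = -((2 - 625 - 175) - (4684 + 7788)) = -(-798 - 1*12472) = -(-798 - 12472) = -1*(-13270) = 13270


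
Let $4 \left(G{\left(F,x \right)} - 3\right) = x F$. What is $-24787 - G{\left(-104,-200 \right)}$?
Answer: $-29990$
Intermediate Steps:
$G{\left(F,x \right)} = 3 + \frac{F x}{4}$ ($G{\left(F,x \right)} = 3 + \frac{x F}{4} = 3 + \frac{F x}{4}$)
$-24787 - G{\left(-104,-200 \right)} = -24787 - \left(3 + \frac{1}{4} \left(-104\right) \left(-200\right)\right) = -24787 - \left(3 + 5200\right) = -24787 - 5203 = -29990$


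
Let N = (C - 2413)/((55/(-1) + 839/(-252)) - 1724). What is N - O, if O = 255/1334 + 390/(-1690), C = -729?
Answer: 14039682117/7789107274 ≈ 1.8025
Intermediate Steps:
N = 791784/449147 (N = (-729 - 2413)/((55/(-1) + 839/(-252)) - 1724) = -3142/((55*(-1) + 839*(-1/252)) - 1724) = -3142/((-55 - 839/252) - 1724) = -3142/(-14699/252 - 1724) = -3142/(-449147/252) = -3142*(-252/449147) = 791784/449147 ≈ 1.7629)
O = -687/17342 (O = 255*(1/1334) + 390*(-1/1690) = 255/1334 - 3/13 = -687/17342 ≈ -0.039615)
N - O = 791784/449147 - 1*(-687/17342) = 791784/449147 + 687/17342 = 14039682117/7789107274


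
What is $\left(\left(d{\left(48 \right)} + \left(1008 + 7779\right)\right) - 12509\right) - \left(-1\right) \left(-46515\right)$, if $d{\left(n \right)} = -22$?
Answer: $-50259$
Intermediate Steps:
$\left(\left(d{\left(48 \right)} + \left(1008 + 7779\right)\right) - 12509\right) - \left(-1\right) \left(-46515\right) = \left(\left(-22 + \left(1008 + 7779\right)\right) - 12509\right) - \left(-1\right) \left(-46515\right) = \left(\left(-22 + 8787\right) - 12509\right) - 46515 = \left(8765 - 12509\right) - 46515 = -3744 - 46515 = -50259$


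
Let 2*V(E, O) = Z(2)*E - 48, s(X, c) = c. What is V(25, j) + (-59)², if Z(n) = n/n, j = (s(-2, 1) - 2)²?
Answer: 6939/2 ≈ 3469.5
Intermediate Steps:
j = 1 (j = (1 - 2)² = (-1)² = 1)
Z(n) = 1
V(E, O) = -24 + E/2 (V(E, O) = (1*E - 48)/2 = (E - 48)/2 = (-48 + E)/2 = -24 + E/2)
V(25, j) + (-59)² = (-24 + (½)*25) + (-59)² = (-24 + 25/2) + 3481 = -23/2 + 3481 = 6939/2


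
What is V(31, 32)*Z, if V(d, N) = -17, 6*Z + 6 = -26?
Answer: 272/3 ≈ 90.667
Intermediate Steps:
Z = -16/3 (Z = -1 + (⅙)*(-26) = -1 - 13/3 = -16/3 ≈ -5.3333)
V(31, 32)*Z = -17*(-16/3) = 272/3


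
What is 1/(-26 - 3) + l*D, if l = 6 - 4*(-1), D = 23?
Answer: 6669/29 ≈ 229.97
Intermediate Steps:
l = 10 (l = 6 + 4 = 10)
1/(-26 - 3) + l*D = 1/(-26 - 3) + 10*23 = 1/(-29) + 230 = -1/29 + 230 = 6669/29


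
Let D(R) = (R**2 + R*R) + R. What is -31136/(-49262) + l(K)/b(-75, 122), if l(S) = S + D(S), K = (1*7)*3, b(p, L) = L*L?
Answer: 63618289/91651951 ≈ 0.69413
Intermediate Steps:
b(p, L) = L**2
K = 21 (K = 7*3 = 21)
D(R) = R + 2*R**2 (D(R) = (R**2 + R**2) + R = 2*R**2 + R = R + 2*R**2)
l(S) = S + S*(1 + 2*S)
-31136/(-49262) + l(K)/b(-75, 122) = -31136/(-49262) + (2*21*(1 + 21))/(122**2) = -31136*(-1/49262) + (2*21*22)/14884 = 15568/24631 + 924*(1/14884) = 15568/24631 + 231/3721 = 63618289/91651951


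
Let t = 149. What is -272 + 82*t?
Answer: 11946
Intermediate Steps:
-272 + 82*t = -272 + 82*149 = -272 + 12218 = 11946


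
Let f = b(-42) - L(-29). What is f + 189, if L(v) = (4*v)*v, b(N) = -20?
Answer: -3195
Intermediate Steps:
L(v) = 4*v²
f = -3384 (f = -20 - 4*(-29)² = -20 - 4*841 = -20 - 1*3364 = -20 - 3364 = -3384)
f + 189 = -3384 + 189 = -3195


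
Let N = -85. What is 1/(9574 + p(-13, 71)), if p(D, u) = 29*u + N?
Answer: 1/11548 ≈ 8.6595e-5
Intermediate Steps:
p(D, u) = -85 + 29*u (p(D, u) = 29*u - 85 = -85 + 29*u)
1/(9574 + p(-13, 71)) = 1/(9574 + (-85 + 29*71)) = 1/(9574 + (-85 + 2059)) = 1/(9574 + 1974) = 1/11548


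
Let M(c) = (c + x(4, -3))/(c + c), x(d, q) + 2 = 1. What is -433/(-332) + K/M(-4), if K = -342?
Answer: -906187/1660 ≈ -545.90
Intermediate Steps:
x(d, q) = -1 (x(d, q) = -2 + 1 = -1)
M(c) = (-1 + c)/(2*c) (M(c) = (c - 1)/(c + c) = (-1 + c)/((2*c)) = (-1 + c)*(1/(2*c)) = (-1 + c)/(2*c))
-433/(-332) + K/M(-4) = -433/(-332) - 342*(-8/(-1 - 4)) = -433*(-1/332) - 342/((½)*(-¼)*(-5)) = 433/332 - 342/5/8 = 433/332 - 342*8/5 = 433/332 - 2736/5 = -906187/1660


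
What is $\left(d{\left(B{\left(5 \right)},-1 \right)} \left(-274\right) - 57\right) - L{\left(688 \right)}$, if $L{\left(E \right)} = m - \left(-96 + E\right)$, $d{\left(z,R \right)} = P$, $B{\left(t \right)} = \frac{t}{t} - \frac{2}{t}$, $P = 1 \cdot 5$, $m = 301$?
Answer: $-1136$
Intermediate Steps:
$P = 5$
$B{\left(t \right)} = 1 - \frac{2}{t}$
$d{\left(z,R \right)} = 5$
$L{\left(E \right)} = 397 - E$ ($L{\left(E \right)} = 301 - \left(-96 + E\right) = 397 - E$)
$\left(d{\left(B{\left(5 \right)},-1 \right)} \left(-274\right) - 57\right) - L{\left(688 \right)} = \left(5 \left(-274\right) - 57\right) - \left(397 - 688\right) = \left(-1370 - 57\right) - \left(397 - 688\right) = -1427 - -291 = -1427 + 291 = -1136$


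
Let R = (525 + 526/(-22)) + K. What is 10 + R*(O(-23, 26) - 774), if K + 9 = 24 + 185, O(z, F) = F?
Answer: -524406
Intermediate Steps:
K = 200 (K = -9 + (24 + 185) = -9 + 209 = 200)
R = 7712/11 (R = (525 + 526/(-22)) + 200 = (525 + 526*(-1/22)) + 200 = (525 - 263/11) + 200 = 5512/11 + 200 = 7712/11 ≈ 701.09)
10 + R*(O(-23, 26) - 774) = 10 + 7712*(26 - 774)/11 = 10 + (7712/11)*(-748) = 10 - 524416 = -524406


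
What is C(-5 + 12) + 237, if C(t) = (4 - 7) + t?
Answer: 241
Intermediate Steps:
C(t) = -3 + t
C(-5 + 12) + 237 = (-3 + (-5 + 12)) + 237 = (-3 + 7) + 237 = 4 + 237 = 241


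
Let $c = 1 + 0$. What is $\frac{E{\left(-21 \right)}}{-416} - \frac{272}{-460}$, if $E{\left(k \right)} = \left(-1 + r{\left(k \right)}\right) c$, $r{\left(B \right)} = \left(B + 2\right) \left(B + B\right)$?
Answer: $- \frac{63367}{47840} \approx -1.3246$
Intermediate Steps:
$c = 1$
$r{\left(B \right)} = 2 B \left(2 + B\right)$ ($r{\left(B \right)} = \left(2 + B\right) 2 B = 2 B \left(2 + B\right)$)
$E{\left(k \right)} = -1 + 2 k \left(2 + k\right)$ ($E{\left(k \right)} = \left(-1 + 2 k \left(2 + k\right)\right) 1 = -1 + 2 k \left(2 + k\right)$)
$\frac{E{\left(-21 \right)}}{-416} - \frac{272}{-460} = \frac{-1 + 2 \left(-21\right) \left(2 - 21\right)}{-416} - \frac{272}{-460} = \left(-1 + 2 \left(-21\right) \left(-19\right)\right) \left(- \frac{1}{416}\right) - - \frac{68}{115} = \left(-1 + 798\right) \left(- \frac{1}{416}\right) + \frac{68}{115} = 797 \left(- \frac{1}{416}\right) + \frac{68}{115} = - \frac{797}{416} + \frac{68}{115} = - \frac{63367}{47840}$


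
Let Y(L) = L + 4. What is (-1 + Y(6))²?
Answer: 81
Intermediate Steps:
Y(L) = 4 + L
(-1 + Y(6))² = (-1 + (4 + 6))² = (-1 + 10)² = 9² = 81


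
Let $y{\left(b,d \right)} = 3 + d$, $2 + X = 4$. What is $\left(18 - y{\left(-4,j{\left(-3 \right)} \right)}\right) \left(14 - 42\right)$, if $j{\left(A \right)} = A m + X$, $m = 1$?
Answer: $-448$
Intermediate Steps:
$X = 2$ ($X = -2 + 4 = 2$)
$j{\left(A \right)} = 2 + A$ ($j{\left(A \right)} = A 1 + 2 = A + 2 = 2 + A$)
$\left(18 - y{\left(-4,j{\left(-3 \right)} \right)}\right) \left(14 - 42\right) = \left(18 - \left(3 + \left(2 - 3\right)\right)\right) \left(14 - 42\right) = \left(18 - \left(3 - 1\right)\right) \left(-28\right) = \left(18 - 2\right) \left(-28\right) = 16 \left(-28\right) = -448$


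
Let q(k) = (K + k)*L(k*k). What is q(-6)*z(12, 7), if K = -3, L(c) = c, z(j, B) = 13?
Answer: -4212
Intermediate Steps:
q(k) = k²*(-3 + k) (q(k) = (-3 + k)*(k*k) = (-3 + k)*k² = k²*(-3 + k))
q(-6)*z(12, 7) = ((-6)²*(-3 - 6))*13 = (36*(-9))*13 = -324*13 = -4212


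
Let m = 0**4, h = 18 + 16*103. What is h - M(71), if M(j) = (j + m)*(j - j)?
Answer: 1666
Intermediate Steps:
h = 1666 (h = 18 + 1648 = 1666)
m = 0
M(j) = 0 (M(j) = (j + 0)*(j - j) = j*0 = 0)
h - M(71) = 1666 - 1*0 = 1666 + 0 = 1666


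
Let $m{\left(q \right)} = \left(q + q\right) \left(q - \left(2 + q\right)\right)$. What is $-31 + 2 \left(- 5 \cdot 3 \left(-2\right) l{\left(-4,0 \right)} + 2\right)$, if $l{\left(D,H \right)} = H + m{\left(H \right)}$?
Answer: $-27$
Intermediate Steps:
$m{\left(q \right)} = - 4 q$ ($m{\left(q \right)} = 2 q \left(-2\right) = - 4 q$)
$l{\left(D,H \right)} = - 3 H$ ($l{\left(D,H \right)} = H - 4 H = - 3 H$)
$-31 + 2 \left(- 5 \cdot 3 \left(-2\right) l{\left(-4,0 \right)} + 2\right) = -31 + 2 \left(- 5 \cdot 3 \left(-2\right) \left(\left(-3\right) 0\right) + 2\right) = -31 + 2 \left(- 5 \left(\left(-6\right) 0\right) + 2\right) = -31 + 2 \left(\left(-5\right) 0 + 2\right) = -31 + 2 \left(0 + 2\right) = -31 + 2 \cdot 2 = -31 + 4 = -27$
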